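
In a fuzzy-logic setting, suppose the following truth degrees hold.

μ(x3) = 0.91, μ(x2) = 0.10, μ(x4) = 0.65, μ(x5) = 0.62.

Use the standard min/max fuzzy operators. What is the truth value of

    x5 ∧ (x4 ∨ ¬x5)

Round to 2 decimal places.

¬x5 = 1 − 0.62 = 0.38
x4 ∨ ¬x5 = max(a, b) on (0.65, 0.38) = 0.65
x5 ∧ (x4 ∨ ¬x5) = min(a, b) on (0.62, 0.65) = 0.62

0.62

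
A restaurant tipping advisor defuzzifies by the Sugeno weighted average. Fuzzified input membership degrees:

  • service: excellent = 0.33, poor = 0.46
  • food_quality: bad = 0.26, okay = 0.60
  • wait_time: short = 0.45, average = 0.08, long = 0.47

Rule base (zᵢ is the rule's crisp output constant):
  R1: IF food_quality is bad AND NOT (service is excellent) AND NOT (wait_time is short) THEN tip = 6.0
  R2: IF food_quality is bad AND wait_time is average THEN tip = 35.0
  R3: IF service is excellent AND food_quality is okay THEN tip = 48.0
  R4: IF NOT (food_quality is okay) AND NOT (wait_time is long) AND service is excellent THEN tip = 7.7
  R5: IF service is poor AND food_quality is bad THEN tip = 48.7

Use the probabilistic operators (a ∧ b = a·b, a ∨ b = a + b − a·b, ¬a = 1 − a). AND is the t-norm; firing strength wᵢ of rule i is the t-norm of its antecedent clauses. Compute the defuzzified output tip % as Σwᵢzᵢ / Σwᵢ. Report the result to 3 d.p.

R1 (z=6.0): bad=0.26, ¬excellent=1−0.33=0.67, ¬short=1−0.45=0.55; AND[a·b] → w = 0.0958
R2 (z=35.0): bad=0.26, average=0.08; AND[a·b] → w = 0.0208
R3 (z=48.0): excellent=0.33, okay=0.60; AND[a·b] → w = 0.1980
R4 (z=7.7): ¬okay=1−0.60=0.40, ¬long=1−0.47=0.53, excellent=0.33; AND[a·b] → w = 0.0700
R5 (z=48.7): poor=0.46, bad=0.26; AND[a·b] → w = 0.1196
Weighted average = (0.0958·6.0 + 0.0208·35.0 + 0.1980·48.0 + 0.0700·7.7 + 0.1196·48.7) / (0.0958 + 0.0208 + 0.1980 + 0.0700 + 0.1196)
  = 17.1701 / 0.5042 = 34.056

34.056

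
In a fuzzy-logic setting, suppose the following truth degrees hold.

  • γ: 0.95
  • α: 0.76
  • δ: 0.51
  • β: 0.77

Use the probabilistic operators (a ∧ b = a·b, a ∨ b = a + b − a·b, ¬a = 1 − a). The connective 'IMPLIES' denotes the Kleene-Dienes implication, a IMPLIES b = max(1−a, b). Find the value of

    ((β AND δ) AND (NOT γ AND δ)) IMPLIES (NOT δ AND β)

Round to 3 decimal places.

β AND δ = a·b on (0.7700, 0.5100) = 0.3927
NOT γ = 1 − 0.9500 = 0.0500
NOT γ AND δ = a·b on (0.0500, 0.5100) = 0.0255
(β AND δ) AND (NOT γ AND δ) = a·b on (0.3927, 0.0255) = 0.0100
NOT δ = 1 − 0.5100 = 0.4900
NOT δ AND β = a·b on (0.4900, 0.7700) = 0.3773
((β AND δ) AND (NOT γ AND δ)) IMPLIES (NOT δ AND β)  [Kleene-Dienes: max(1−a, b)] with a=0.0100, b=0.3773 → 0.9900

0.990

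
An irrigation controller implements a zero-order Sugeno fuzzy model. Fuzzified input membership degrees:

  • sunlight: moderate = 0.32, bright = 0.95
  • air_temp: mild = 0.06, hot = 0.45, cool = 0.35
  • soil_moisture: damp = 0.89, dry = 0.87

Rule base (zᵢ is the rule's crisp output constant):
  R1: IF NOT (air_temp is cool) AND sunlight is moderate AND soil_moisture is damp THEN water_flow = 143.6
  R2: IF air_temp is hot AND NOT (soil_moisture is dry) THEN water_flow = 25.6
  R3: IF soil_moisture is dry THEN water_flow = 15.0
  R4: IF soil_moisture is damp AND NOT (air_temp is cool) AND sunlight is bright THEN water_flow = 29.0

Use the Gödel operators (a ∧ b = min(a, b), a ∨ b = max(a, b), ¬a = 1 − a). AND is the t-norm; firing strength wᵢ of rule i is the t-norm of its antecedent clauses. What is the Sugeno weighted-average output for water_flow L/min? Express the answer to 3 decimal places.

41.208

R1 (z=143.6): ¬cool=1−0.35=0.65, moderate=0.32, damp=0.89; AND[min(a, b)] → w = 0.32
R2 (z=25.6): hot=0.45, ¬dry=1−0.87=0.13; AND[min(a, b)] → w = 0.13
R3 (z=15.0): dry=0.87 → w = 0.87
R4 (z=29.0): damp=0.89, ¬cool=1−0.35=0.65, bright=0.95; AND[min(a, b)] → w = 0.65
Weighted average = (0.32·143.6 + 0.13·25.6 + 0.87·15.0 + 0.65·29.0) / (0.32 + 0.13 + 0.87 + 0.65)
  = 81.1800 / 1.9700 = 41.208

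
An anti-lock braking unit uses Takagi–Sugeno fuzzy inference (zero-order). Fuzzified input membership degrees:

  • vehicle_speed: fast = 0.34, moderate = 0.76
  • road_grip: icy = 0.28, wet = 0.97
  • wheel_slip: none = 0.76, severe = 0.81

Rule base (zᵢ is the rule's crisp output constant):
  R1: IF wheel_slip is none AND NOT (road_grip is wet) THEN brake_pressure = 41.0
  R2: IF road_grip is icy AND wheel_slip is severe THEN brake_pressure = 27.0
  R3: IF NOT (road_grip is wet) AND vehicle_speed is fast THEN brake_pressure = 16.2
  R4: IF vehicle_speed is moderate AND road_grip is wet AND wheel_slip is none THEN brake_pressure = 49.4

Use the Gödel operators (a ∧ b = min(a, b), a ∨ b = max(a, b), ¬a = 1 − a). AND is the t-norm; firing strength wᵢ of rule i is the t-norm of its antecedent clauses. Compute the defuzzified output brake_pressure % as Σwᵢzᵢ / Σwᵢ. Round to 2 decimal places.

42.56

R1 (z=41.0): none=0.76, ¬wet=1−0.97=0.03; AND[min(a, b)] → w = 0.03
R2 (z=27.0): icy=0.28, severe=0.81; AND[min(a, b)] → w = 0.28
R3 (z=16.2): ¬wet=1−0.97=0.03, fast=0.34; AND[min(a, b)] → w = 0.03
R4 (z=49.4): moderate=0.76, wet=0.97, none=0.76; AND[min(a, b)] → w = 0.76
Weighted average = (0.03·41.0 + 0.28·27.0 + 0.03·16.2 + 0.76·49.4) / (0.03 + 0.28 + 0.03 + 0.76)
  = 46.8200 / 1.1000 = 42.56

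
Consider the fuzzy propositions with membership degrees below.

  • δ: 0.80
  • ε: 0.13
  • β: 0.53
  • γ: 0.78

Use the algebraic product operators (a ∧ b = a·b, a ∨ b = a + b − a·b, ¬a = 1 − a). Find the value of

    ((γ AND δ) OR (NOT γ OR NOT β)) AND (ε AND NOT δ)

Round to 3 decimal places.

0.022

γ AND δ = a·b on (0.7800, 0.8000) = 0.6240
NOT γ = 1 − 0.7800 = 0.2200
NOT β = 1 − 0.5300 = 0.4700
NOT γ OR NOT β = a + b − a·b on (0.2200, 0.4700) = 0.5866
(γ AND δ) OR (NOT γ OR NOT β) = a + b − a·b on (0.6240, 0.5866) = 0.8446
NOT δ = 1 − 0.8000 = 0.2000
ε AND NOT δ = a·b on (0.1300, 0.2000) = 0.0260
((γ AND δ) OR (NOT γ OR NOT β)) AND (ε AND NOT δ) = a·b on (0.8446, 0.0260) = 0.0220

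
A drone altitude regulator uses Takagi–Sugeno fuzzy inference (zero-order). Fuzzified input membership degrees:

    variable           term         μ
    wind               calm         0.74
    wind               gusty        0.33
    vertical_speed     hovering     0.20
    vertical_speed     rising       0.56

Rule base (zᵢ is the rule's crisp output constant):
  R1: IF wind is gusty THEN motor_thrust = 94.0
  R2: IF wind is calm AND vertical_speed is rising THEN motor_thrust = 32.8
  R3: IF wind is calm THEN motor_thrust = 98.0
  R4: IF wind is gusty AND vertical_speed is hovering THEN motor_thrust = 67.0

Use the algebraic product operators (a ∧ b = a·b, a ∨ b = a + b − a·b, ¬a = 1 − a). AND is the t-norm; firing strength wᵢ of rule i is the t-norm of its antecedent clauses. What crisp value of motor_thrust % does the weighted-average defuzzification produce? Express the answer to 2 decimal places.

78.40

R1 (z=94.0): gusty=0.33 → w = 0.3300
R2 (z=32.8): calm=0.74, rising=0.56; AND[a·b] → w = 0.4144
R3 (z=98.0): calm=0.74 → w = 0.7400
R4 (z=67.0): gusty=0.33, hovering=0.20; AND[a·b] → w = 0.0660
Weighted average = (0.3300·94.0 + 0.4144·32.8 + 0.7400·98.0 + 0.0660·67.0) / (0.3300 + 0.4144 + 0.7400 + 0.0660)
  = 121.5543 / 1.5504 = 78.40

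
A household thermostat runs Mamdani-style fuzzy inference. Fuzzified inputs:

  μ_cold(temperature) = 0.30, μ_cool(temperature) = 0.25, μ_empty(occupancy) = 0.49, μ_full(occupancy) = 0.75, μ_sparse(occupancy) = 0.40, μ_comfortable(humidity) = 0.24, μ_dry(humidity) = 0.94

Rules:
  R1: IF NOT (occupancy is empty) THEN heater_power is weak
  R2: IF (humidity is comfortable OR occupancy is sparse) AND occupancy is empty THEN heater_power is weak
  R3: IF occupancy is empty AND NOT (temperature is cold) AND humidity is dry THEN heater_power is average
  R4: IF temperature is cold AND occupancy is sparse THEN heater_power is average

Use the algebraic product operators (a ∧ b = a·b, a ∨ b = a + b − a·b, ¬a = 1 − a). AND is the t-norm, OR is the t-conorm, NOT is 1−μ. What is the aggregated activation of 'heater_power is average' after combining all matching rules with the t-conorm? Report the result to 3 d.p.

0.404

R1: ¬empty=1−0.49=0.51 → w = 0.5100
R2: (comfortable=0.24 OR sparse=0.40) = 0.5440; AND[a·b] with empty=0.49 → w = 0.2666
R3: empty=0.49, ¬cold=1−0.30=0.70, dry=0.94; AND[a·b] → w = 0.3224
R4: cold=0.30, sparse=0.40; AND[a·b] → w = 0.1200
Rules with consequent 'average': {R3, R4} → strengths 0.3224, 0.1200
Aggregate via t-conorm [a + b − a·b]: 0.4037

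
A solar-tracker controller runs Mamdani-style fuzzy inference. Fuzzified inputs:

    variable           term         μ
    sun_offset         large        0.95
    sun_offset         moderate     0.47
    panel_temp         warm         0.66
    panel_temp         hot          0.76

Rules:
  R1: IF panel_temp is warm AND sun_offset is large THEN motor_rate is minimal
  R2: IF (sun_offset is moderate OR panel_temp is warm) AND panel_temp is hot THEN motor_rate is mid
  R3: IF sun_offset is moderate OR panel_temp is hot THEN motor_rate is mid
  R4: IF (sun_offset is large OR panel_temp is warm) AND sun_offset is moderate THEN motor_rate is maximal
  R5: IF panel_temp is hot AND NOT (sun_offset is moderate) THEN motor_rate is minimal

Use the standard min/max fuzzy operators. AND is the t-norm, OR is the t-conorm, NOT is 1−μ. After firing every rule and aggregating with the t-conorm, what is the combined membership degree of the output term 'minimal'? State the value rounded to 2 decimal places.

R1: warm=0.66, large=0.95; AND[min(a, b)] → w = 0.66
R2: (moderate=0.47 OR warm=0.66) = 0.66; AND[min(a, b)] with hot=0.76 → w = 0.66
R3: moderate=0.47, hot=0.76; OR[max(a, b)] → w = 0.76
R4: (large=0.95 OR warm=0.66) = 0.95; AND[min(a, b)] with moderate=0.47 → w = 0.47
R5: hot=0.76, ¬moderate=1−0.47=0.53; AND[min(a, b)] → w = 0.53
Rules with consequent 'minimal': {R1, R5} → strengths 0.66, 0.53
Aggregate via t-conorm [max(a, b)]: 0.66

0.66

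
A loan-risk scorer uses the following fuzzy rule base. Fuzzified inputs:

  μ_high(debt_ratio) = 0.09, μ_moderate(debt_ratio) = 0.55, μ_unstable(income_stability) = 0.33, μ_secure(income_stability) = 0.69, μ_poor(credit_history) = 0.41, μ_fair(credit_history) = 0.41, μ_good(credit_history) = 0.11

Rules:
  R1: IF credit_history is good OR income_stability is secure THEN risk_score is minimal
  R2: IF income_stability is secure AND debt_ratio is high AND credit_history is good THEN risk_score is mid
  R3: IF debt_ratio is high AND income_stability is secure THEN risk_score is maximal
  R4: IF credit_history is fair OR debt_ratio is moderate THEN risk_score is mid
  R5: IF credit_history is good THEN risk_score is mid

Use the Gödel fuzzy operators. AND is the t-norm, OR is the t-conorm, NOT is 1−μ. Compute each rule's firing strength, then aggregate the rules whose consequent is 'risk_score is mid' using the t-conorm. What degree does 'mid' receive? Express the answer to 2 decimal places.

0.55

R1: good=0.11, secure=0.69; OR[max(a, b)] → w = 0.69
R2: secure=0.69, high=0.09, good=0.11; AND[min(a, b)] → w = 0.09
R3: high=0.09, secure=0.69; AND[min(a, b)] → w = 0.09
R4: fair=0.41, moderate=0.55; OR[max(a, b)] → w = 0.55
R5: good=0.11 → w = 0.11
Rules with consequent 'mid': {R2, R4, R5} → strengths 0.09, 0.55, 0.11
Aggregate via t-conorm [max(a, b)]: 0.55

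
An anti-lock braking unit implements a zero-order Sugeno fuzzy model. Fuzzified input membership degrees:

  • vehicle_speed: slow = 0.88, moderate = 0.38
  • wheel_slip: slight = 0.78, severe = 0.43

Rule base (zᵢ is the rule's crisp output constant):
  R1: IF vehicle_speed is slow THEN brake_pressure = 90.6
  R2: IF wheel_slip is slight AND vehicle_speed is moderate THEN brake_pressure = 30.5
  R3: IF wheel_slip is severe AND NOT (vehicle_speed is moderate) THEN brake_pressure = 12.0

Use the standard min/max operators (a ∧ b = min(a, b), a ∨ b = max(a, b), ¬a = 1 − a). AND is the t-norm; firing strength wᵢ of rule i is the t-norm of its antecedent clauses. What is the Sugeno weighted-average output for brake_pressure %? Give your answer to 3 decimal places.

57.088

R1 (z=90.6): slow=0.88 → w = 0.88
R2 (z=30.5): slight=0.78, moderate=0.38; AND[min(a, b)] → w = 0.38
R3 (z=12.0): severe=0.43, ¬moderate=1−0.38=0.62; AND[min(a, b)] → w = 0.43
Weighted average = (0.88·90.6 + 0.38·30.5 + 0.43·12.0) / (0.88 + 0.38 + 0.43)
  = 96.4780 / 1.6900 = 57.088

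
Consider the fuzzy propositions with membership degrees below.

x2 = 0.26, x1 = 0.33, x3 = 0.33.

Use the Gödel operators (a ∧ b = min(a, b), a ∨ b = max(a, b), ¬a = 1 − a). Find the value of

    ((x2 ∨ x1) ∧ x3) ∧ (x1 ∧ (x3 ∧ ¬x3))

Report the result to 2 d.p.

x2 ∨ x1 = max(a, b) on (0.26, 0.33) = 0.33
(x2 ∨ x1) ∧ x3 = min(a, b) on (0.33, 0.33) = 0.33
¬x3 = 1 − 0.33 = 0.67
x3 ∧ ¬x3 = min(a, b) on (0.33, 0.67) = 0.33
x1 ∧ (x3 ∧ ¬x3) = min(a, b) on (0.33, 0.33) = 0.33
((x2 ∨ x1) ∧ x3) ∧ (x1 ∧ (x3 ∧ ¬x3)) = min(a, b) on (0.33, 0.33) = 0.33

0.33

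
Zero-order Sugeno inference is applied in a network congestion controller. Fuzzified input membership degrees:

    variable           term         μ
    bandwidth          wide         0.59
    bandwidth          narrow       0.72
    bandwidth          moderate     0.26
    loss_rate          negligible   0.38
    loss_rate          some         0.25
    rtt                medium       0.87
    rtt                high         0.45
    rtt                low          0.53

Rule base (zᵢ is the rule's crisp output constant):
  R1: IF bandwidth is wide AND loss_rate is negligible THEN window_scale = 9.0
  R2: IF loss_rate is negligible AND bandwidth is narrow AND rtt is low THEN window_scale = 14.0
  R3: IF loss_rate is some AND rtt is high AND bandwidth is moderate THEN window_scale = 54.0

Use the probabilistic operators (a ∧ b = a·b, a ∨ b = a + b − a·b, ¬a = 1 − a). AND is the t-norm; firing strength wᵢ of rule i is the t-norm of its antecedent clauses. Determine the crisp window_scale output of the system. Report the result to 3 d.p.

R1 (z=9.0): wide=0.59, negligible=0.38; AND[a·b] → w = 0.2242
R2 (z=14.0): negligible=0.38, narrow=0.72, low=0.53; AND[a·b] → w = 0.1450
R3 (z=54.0): some=0.25, high=0.45, moderate=0.26; AND[a·b] → w = 0.0293
Weighted average = (0.2242·9.0 + 0.1450·14.0 + 0.0293·54.0) / (0.2242 + 0.1450 + 0.0293)
  = 5.6274 / 0.3985 = 14.123

14.123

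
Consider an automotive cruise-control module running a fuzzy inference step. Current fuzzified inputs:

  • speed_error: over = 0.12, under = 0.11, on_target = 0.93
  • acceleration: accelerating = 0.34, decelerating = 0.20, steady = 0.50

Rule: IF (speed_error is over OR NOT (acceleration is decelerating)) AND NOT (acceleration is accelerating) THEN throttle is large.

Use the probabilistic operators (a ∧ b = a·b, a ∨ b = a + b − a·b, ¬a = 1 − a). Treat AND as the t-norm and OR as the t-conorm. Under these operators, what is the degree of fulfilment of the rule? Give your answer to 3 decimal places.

0.544

firing strength: (over=0.12 OR ¬decelerating=1−0.20=0.80) = 0.8240; AND[a·b] with ¬accelerating=1−0.34=0.66 → w = 0.5438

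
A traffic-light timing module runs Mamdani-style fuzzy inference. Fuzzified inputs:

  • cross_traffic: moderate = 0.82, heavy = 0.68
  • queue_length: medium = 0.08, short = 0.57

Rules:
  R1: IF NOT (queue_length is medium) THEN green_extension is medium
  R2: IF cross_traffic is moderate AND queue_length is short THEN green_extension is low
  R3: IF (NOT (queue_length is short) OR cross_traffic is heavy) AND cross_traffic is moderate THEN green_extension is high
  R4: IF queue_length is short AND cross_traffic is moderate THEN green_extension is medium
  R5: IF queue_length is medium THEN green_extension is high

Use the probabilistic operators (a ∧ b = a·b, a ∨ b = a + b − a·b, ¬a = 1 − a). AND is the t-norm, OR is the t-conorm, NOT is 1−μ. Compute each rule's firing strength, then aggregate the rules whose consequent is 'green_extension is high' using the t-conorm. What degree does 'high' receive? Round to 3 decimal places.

0.697

R1: ¬medium=1−0.08=0.92 → w = 0.9200
R2: moderate=0.82, short=0.57; AND[a·b] → w = 0.4674
R3: (¬short=1−0.57=0.43 OR heavy=0.68) = 0.8176; AND[a·b] with moderate=0.82 → w = 0.6704
R4: short=0.57, moderate=0.82; AND[a·b] → w = 0.4674
R5: medium=0.08 → w = 0.0800
Rules with consequent 'high': {R3, R5} → strengths 0.6704, 0.0800
Aggregate via t-conorm [a + b − a·b]: 0.6968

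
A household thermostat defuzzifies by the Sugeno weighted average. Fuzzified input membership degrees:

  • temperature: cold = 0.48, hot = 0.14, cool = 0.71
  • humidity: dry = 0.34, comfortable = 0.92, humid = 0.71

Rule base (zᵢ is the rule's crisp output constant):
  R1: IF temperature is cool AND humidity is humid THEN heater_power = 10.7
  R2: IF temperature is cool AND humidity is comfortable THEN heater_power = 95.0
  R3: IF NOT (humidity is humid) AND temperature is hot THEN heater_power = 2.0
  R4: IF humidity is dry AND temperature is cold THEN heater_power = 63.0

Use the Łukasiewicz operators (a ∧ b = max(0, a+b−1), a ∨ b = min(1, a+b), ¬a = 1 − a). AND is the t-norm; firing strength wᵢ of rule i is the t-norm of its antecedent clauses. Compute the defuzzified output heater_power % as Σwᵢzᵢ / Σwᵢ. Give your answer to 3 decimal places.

R1 (z=10.7): cool=0.71, humid=0.71; AND[max(0, a+b−1)] → w = 0.42
R2 (z=95.0): cool=0.71, comfortable=0.92; AND[max(0, a+b−1)] → w = 0.63
R3 (z=2.0): ¬humid=1−0.71=0.29, hot=0.14; AND[max(0, a+b−1)] → w = 0.00
R4 (z=63.0): dry=0.34, cold=0.48; AND[max(0, a+b−1)] → w = 0.00
Weighted average = (0.42·10.7 + 0.63·95.0 + 0.00·2.0 + 0.00·63.0) / (0.42 + 0.63 + 0.00 + 0.00)
  = 64.3440 / 1.0500 = 61.280

61.280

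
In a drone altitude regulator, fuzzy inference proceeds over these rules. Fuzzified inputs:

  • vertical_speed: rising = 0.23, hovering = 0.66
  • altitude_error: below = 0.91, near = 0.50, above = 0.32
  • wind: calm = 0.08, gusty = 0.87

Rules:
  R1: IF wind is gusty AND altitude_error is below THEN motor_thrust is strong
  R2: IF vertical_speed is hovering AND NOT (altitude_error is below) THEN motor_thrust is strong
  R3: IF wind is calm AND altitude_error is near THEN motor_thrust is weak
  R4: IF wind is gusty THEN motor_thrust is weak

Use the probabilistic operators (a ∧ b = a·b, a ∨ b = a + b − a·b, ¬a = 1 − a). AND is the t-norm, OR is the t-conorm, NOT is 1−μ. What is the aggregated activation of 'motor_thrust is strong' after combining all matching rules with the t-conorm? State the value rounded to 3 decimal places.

0.804

R1: gusty=0.87, below=0.91; AND[a·b] → w = 0.7917
R2: hovering=0.66, ¬below=1−0.91=0.09; AND[a·b] → w = 0.0594
R3: calm=0.08, near=0.50; AND[a·b] → w = 0.0400
R4: gusty=0.87 → w = 0.8700
Rules with consequent 'strong': {R1, R2} → strengths 0.7917, 0.0594
Aggregate via t-conorm [a + b − a·b]: 0.8041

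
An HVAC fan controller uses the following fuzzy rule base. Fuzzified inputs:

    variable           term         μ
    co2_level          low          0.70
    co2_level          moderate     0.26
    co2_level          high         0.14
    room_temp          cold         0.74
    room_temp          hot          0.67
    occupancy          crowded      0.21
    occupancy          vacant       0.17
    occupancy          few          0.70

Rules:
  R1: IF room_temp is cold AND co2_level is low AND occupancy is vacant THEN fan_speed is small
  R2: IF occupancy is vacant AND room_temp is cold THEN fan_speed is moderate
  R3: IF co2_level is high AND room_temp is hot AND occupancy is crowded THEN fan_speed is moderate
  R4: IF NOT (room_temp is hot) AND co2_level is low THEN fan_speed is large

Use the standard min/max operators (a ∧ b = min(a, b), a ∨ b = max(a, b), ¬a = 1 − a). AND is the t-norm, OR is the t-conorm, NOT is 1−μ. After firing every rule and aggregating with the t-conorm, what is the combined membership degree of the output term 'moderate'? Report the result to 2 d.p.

R1: cold=0.74, low=0.70, vacant=0.17; AND[min(a, b)] → w = 0.17
R2: vacant=0.17, cold=0.74; AND[min(a, b)] → w = 0.17
R3: high=0.14, hot=0.67, crowded=0.21; AND[min(a, b)] → w = 0.14
R4: ¬hot=1−0.67=0.33, low=0.70; AND[min(a, b)] → w = 0.33
Rules with consequent 'moderate': {R2, R3} → strengths 0.17, 0.14
Aggregate via t-conorm [max(a, b)]: 0.17

0.17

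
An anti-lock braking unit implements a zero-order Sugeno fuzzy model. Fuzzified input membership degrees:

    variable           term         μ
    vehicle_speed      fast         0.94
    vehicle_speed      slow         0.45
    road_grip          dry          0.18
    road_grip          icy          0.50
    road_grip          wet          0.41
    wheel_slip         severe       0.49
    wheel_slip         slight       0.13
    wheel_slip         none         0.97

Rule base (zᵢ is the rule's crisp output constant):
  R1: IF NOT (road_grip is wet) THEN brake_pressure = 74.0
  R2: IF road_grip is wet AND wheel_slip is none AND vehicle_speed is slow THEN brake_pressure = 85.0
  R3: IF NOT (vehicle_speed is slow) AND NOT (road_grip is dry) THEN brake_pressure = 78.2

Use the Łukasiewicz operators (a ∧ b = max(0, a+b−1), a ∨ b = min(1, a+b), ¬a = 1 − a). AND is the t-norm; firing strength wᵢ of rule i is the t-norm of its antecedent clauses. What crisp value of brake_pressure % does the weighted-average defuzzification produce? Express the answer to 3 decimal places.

R1 (z=74.0): ¬wet=1−0.41=0.59 → w = 0.59
R2 (z=85.0): wet=0.41, none=0.97, slow=0.45; AND[max(0, a+b−1)] → w = 0.00
R3 (z=78.2): ¬slow=1−0.45=0.55, ¬dry=1−0.18=0.82; AND[max(0, a+b−1)] → w = 0.37
Weighted average = (0.59·74.0 + 0.00·85.0 + 0.37·78.2) / (0.59 + 0.00 + 0.37)
  = 72.5940 / 0.9600 = 75.619

75.619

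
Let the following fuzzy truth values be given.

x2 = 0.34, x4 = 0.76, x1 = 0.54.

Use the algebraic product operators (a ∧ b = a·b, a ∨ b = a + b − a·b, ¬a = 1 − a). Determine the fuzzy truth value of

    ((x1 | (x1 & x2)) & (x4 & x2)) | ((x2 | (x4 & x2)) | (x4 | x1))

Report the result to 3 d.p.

0.955

x1 & x2 = a·b on (0.5400, 0.3400) = 0.1836
x1 | (x1 & x2) = a + b − a·b on (0.5400, 0.1836) = 0.6245
x4 & x2 = a·b on (0.7600, 0.3400) = 0.2584
(x1 | (x1 & x2)) & (x4 & x2) = a·b on (0.6245, 0.2584) = 0.1614
x4 & x2 = a·b on (0.7600, 0.3400) = 0.2584
x2 | (x4 & x2) = a + b − a·b on (0.3400, 0.2584) = 0.5105
x4 | x1 = a + b − a·b on (0.7600, 0.5400) = 0.8896
(x2 | (x4 & x2)) | (x4 | x1) = a + b − a·b on (0.5105, 0.8896) = 0.9460
((x1 | (x1 & x2)) & (x4 & x2)) | ((x2 | (x4 & x2)) | (x4 | x1)) = a + b − a·b on (0.1614, 0.9460) = 0.9547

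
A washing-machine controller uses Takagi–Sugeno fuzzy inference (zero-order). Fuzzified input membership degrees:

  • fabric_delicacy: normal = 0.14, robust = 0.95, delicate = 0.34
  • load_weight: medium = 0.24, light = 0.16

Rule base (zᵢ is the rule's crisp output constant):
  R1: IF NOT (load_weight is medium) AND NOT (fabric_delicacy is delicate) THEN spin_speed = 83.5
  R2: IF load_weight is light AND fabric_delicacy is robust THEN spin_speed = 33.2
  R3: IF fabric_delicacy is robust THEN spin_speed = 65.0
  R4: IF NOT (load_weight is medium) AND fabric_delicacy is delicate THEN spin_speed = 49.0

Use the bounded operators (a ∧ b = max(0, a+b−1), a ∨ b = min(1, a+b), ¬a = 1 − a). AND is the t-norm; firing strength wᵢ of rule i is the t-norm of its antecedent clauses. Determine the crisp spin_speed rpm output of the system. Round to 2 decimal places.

66.69

R1 (z=83.5): ¬medium=1−0.24=0.76, ¬delicate=1−0.34=0.66; AND[max(0, a+b−1)] → w = 0.42
R2 (z=33.2): light=0.16, robust=0.95; AND[max(0, a+b−1)] → w = 0.11
R3 (z=65.0): robust=0.95 → w = 0.95
R4 (z=49.0): ¬medium=1−0.24=0.76, delicate=0.34; AND[max(0, a+b−1)] → w = 0.10
Weighted average = (0.42·83.5 + 0.11·33.2 + 0.95·65.0 + 0.10·49.0) / (0.42 + 0.11 + 0.95 + 0.10)
  = 105.3720 / 1.5800 = 66.69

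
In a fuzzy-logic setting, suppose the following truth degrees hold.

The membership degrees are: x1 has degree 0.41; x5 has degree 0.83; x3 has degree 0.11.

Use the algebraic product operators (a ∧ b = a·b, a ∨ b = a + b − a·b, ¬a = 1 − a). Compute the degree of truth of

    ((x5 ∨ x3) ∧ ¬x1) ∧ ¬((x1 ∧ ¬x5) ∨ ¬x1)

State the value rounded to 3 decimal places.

x5 ∨ x3 = a + b − a·b on (0.8300, 0.1100) = 0.8487
¬x1 = 1 − 0.4100 = 0.5900
(x5 ∨ x3) ∧ ¬x1 = a·b on (0.8487, 0.5900) = 0.5007
¬x5 = 1 − 0.8300 = 0.1700
x1 ∧ ¬x5 = a·b on (0.4100, 0.1700) = 0.0697
¬x1 = 1 − 0.4100 = 0.5900
(x1 ∧ ¬x5) ∨ ¬x1 = a + b − a·b on (0.0697, 0.5900) = 0.6186
¬((x1 ∧ ¬x5) ∨ ¬x1) = 1 − 0.6186 = 0.3814
((x5 ∨ x3) ∧ ¬x1) ∧ ¬((x1 ∧ ¬x5) ∨ ¬x1) = a·b on (0.5007, 0.3814) = 0.1910

0.191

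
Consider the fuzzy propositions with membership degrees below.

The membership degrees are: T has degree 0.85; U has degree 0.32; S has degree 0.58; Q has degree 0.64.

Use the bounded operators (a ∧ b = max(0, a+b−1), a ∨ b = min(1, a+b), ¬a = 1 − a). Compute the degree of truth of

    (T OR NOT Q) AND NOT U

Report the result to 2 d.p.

0.68

NOT Q = 1 − 0.64 = 0.36
T OR NOT Q = min(1, a+b) on (0.85, 0.36) = 1.00
NOT U = 1 − 0.32 = 0.68
(T OR NOT Q) AND NOT U = max(0, a+b−1) on (1.00, 0.68) = 0.68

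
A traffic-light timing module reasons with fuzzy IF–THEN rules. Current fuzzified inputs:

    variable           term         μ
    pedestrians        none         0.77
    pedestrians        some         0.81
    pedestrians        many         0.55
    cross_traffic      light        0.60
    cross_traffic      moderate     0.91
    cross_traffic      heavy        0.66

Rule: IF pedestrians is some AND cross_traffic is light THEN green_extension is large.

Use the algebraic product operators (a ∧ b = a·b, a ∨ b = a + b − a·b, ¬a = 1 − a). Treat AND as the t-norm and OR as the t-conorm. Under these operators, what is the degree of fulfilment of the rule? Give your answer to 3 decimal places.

firing strength: some=0.81, light=0.60; AND[a·b] → w = 0.4860

0.486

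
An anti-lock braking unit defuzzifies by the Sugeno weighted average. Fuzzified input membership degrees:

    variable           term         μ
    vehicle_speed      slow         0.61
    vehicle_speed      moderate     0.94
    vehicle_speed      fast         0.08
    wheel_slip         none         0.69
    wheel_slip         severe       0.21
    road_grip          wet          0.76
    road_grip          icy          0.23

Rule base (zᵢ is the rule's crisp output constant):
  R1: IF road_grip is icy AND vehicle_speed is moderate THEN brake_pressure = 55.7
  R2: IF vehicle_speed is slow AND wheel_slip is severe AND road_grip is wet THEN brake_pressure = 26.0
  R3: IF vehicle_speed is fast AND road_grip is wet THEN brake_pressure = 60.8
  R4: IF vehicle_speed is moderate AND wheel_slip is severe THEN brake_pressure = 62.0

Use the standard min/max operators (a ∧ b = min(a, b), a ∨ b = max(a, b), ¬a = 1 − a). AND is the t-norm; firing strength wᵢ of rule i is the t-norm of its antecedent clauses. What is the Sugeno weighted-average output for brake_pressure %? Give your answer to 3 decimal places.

49.527

R1 (z=55.7): icy=0.23, moderate=0.94; AND[min(a, b)] → w = 0.23
R2 (z=26.0): slow=0.61, severe=0.21, wet=0.76; AND[min(a, b)] → w = 0.21
R3 (z=60.8): fast=0.08, wet=0.76; AND[min(a, b)] → w = 0.08
R4 (z=62.0): moderate=0.94, severe=0.21; AND[min(a, b)] → w = 0.21
Weighted average = (0.23·55.7 + 0.21·26.0 + 0.08·60.8 + 0.21·62.0) / (0.23 + 0.21 + 0.08 + 0.21)
  = 36.1550 / 0.7300 = 49.527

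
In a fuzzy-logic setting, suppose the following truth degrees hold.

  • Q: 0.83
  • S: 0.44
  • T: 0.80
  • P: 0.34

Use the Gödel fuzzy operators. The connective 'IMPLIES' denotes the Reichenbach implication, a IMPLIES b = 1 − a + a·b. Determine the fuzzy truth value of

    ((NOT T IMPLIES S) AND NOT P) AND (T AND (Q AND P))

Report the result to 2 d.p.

NOT T = 1 − 0.80 = 0.20
NOT T IMPLIES S  [Reichenbach: 1 − a + a·b] with a=0.20, b=0.44 → 0.89
NOT P = 1 − 0.34 = 0.66
(NOT T IMPLIES S) AND NOT P = min(a, b) on (0.89, 0.66) = 0.66
Q AND P = min(a, b) on (0.83, 0.34) = 0.34
T AND (Q AND P) = min(a, b) on (0.80, 0.34) = 0.34
((NOT T IMPLIES S) AND NOT P) AND (T AND (Q AND P)) = min(a, b) on (0.66, 0.34) = 0.34

0.34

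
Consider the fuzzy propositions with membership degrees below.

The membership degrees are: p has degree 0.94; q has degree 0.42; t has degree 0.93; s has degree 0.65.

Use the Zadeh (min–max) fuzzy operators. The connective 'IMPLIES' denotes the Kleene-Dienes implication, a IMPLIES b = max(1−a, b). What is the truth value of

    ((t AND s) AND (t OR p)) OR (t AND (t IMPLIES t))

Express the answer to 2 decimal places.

t AND s = min(a, b) on (0.93, 0.65) = 0.65
t OR p = max(a, b) on (0.93, 0.94) = 0.94
(t AND s) AND (t OR p) = min(a, b) on (0.65, 0.94) = 0.65
t IMPLIES t  [Kleene-Dienes: max(1−a, b)] with a=0.93, b=0.93 → 0.93
t AND (t IMPLIES t) = min(a, b) on (0.93, 0.93) = 0.93
((t AND s) AND (t OR p)) OR (t AND (t IMPLIES t)) = max(a, b) on (0.65, 0.93) = 0.93

0.93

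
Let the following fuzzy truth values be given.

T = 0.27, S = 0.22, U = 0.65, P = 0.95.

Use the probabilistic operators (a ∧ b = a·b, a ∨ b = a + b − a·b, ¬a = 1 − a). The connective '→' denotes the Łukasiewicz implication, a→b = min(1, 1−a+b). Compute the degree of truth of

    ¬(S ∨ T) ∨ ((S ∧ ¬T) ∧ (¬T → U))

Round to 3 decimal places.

0.633

S ∨ T = a + b − a·b on (0.2200, 0.2700) = 0.4306
¬(S ∨ T) = 1 − 0.4306 = 0.5694
¬T = 1 − 0.2700 = 0.7300
S ∧ ¬T = a·b on (0.2200, 0.7300) = 0.1606
¬T = 1 − 0.2700 = 0.7300
¬T → U  [Łukasiewicz: min(1, 1−a+b)] with a=0.7300, b=0.6500 → 0.9200
(S ∧ ¬T) ∧ (¬T → U) = a·b on (0.1606, 0.9200) = 0.1478
¬(S ∨ T) ∨ ((S ∧ ¬T) ∧ (¬T → U)) = a + b − a·b on (0.5694, 0.1478) = 0.6330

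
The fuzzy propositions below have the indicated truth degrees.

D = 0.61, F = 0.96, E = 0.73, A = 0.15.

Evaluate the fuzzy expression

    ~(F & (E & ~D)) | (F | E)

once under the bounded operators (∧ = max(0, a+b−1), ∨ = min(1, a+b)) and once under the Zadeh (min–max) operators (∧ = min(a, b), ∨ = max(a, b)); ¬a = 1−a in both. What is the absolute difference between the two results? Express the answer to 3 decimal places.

Under bounded:
  ~D = 1 − 0.61 = 0.39
  E & ~D = max(0, a+b−1) on (0.73, 0.39) = 0.12
  F & (E & ~D) = max(0, a+b−1) on (0.96, 0.12) = 0.08
  ~(F & (E & ~D)) = 1 − 0.08 = 0.92
  F | E = min(1, a+b) on (0.96, 0.73) = 1.00
  ~(F & (E & ~D)) | (F | E) = min(1, a+b) on (0.92, 1.00) = 1.00
  → value = 1.0000
Under Zadeh (min–max):
  ~D = 1 − 0.61 = 0.39
  E & ~D = min(a, b) on (0.73, 0.39) = 0.39
  F & (E & ~D) = min(a, b) on (0.96, 0.39) = 0.39
  ~(F & (E & ~D)) = 1 − 0.39 = 0.61
  F | E = max(a, b) on (0.96, 0.73) = 0.96
  ~(F & (E & ~D)) | (F | E) = max(a, b) on (0.61, 0.96) = 0.96
  → value = 0.9600
|1.0000 − 0.9600| = 0.040

0.040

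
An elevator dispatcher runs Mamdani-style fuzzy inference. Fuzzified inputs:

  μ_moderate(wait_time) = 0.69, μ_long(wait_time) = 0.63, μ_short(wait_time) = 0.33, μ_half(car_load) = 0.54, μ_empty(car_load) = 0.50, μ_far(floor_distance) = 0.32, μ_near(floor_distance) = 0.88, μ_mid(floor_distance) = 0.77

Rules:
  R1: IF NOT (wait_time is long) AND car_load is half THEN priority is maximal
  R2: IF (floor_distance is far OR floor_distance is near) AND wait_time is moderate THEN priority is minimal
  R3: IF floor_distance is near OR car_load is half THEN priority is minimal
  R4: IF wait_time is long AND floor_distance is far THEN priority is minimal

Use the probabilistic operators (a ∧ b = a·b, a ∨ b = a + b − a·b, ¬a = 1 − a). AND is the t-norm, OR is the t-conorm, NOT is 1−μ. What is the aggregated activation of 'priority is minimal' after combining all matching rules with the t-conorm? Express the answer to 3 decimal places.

0.984

R1: ¬long=1−0.63=0.37, half=0.54; AND[a·b] → w = 0.1998
R2: (far=0.32 OR near=0.88) = 0.9184; AND[a·b] with moderate=0.69 → w = 0.6337
R3: near=0.88, half=0.54; OR[a + b − a·b] → w = 0.9448
R4: long=0.63, far=0.32; AND[a·b] → w = 0.2016
Rules with consequent 'minimal': {R2, R3, R4} → strengths 0.6337, 0.9448, 0.2016
Aggregate via t-conorm [a + b − a·b]: 0.9839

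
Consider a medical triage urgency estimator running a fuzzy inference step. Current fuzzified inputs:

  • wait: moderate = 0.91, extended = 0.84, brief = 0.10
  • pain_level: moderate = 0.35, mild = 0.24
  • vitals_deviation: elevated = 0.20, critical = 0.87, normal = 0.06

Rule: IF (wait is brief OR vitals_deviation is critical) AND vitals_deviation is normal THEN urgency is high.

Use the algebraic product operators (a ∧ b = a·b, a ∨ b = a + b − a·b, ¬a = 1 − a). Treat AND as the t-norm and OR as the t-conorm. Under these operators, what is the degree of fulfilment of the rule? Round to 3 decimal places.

0.053

firing strength: (brief=0.10 OR critical=0.87) = 0.8830; AND[a·b] with normal=0.06 → w = 0.0530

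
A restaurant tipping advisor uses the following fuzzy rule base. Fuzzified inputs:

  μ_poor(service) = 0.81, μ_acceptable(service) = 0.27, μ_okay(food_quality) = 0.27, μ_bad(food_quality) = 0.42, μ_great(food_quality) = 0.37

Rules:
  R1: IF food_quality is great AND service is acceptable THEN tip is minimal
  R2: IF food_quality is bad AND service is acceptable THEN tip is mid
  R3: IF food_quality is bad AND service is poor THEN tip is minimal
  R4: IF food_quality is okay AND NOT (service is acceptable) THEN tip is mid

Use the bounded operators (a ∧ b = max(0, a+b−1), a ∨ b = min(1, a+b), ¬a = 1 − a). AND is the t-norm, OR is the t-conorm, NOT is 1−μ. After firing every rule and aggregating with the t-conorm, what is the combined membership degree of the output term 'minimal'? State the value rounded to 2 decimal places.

R1: great=0.37, acceptable=0.27; AND[max(0, a+b−1)] → w = 0.00
R2: bad=0.42, acceptable=0.27; AND[max(0, a+b−1)] → w = 0.00
R3: bad=0.42, poor=0.81; AND[max(0, a+b−1)] → w = 0.23
R4: okay=0.27, ¬acceptable=1−0.27=0.73; AND[max(0, a+b−1)] → w = 0.00
Rules with consequent 'minimal': {R1, R3} → strengths 0.00, 0.23
Aggregate via t-conorm [min(1, a+b)]: 0.23

0.23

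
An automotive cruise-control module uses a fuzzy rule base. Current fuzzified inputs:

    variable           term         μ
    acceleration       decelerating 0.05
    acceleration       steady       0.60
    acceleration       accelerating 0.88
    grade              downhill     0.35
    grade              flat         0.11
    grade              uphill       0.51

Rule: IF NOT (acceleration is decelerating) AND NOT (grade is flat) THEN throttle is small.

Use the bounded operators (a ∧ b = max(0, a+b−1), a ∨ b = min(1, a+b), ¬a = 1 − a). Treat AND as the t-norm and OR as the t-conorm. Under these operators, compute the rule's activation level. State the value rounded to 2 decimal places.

firing strength: ¬decelerating=1−0.05=0.95, ¬flat=1−0.11=0.89; AND[max(0, a+b−1)] → w = 0.84

0.84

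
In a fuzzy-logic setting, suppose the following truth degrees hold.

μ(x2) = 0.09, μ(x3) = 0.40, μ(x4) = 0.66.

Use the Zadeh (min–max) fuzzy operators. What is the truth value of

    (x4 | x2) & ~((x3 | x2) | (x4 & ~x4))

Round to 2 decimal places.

0.60

x4 | x2 = max(a, b) on (0.66, 0.09) = 0.66
x3 | x2 = max(a, b) on (0.40, 0.09) = 0.40
~x4 = 1 − 0.66 = 0.34
x4 & ~x4 = min(a, b) on (0.66, 0.34) = 0.34
(x3 | x2) | (x4 & ~x4) = max(a, b) on (0.40, 0.34) = 0.40
~((x3 | x2) | (x4 & ~x4)) = 1 − 0.40 = 0.60
(x4 | x2) & ~((x3 | x2) | (x4 & ~x4)) = min(a, b) on (0.66, 0.60) = 0.60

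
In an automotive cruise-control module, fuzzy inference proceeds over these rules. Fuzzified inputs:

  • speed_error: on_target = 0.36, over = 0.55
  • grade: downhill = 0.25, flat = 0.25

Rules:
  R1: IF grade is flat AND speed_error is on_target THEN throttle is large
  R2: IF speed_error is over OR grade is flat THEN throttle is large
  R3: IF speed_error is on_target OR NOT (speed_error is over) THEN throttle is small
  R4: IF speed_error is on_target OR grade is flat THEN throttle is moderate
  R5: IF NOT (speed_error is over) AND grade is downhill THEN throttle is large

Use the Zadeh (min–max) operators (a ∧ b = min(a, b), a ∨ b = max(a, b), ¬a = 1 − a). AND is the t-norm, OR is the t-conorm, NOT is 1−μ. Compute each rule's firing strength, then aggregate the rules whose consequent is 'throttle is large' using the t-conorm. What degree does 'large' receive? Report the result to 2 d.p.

0.55

R1: flat=0.25, on_target=0.36; AND[min(a, b)] → w = 0.25
R2: over=0.55, flat=0.25; OR[max(a, b)] → w = 0.55
R3: on_target=0.36, ¬over=1−0.55=0.45; OR[max(a, b)] → w = 0.45
R4: on_target=0.36, flat=0.25; OR[max(a, b)] → w = 0.36
R5: ¬over=1−0.55=0.45, downhill=0.25; AND[min(a, b)] → w = 0.25
Rules with consequent 'large': {R1, R2, R5} → strengths 0.25, 0.55, 0.25
Aggregate via t-conorm [max(a, b)]: 0.55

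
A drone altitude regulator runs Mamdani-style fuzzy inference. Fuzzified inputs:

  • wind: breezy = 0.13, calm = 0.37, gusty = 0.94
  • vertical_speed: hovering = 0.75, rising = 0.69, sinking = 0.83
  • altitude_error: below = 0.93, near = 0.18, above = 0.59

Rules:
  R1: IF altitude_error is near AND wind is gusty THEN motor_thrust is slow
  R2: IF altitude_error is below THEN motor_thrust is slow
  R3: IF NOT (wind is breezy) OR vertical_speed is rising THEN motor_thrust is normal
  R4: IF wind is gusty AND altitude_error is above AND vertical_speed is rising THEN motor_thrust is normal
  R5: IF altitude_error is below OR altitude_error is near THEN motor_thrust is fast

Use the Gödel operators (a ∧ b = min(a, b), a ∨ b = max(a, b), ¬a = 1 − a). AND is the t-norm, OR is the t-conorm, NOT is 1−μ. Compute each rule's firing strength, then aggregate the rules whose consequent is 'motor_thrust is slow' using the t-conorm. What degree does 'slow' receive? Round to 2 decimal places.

R1: near=0.18, gusty=0.94; AND[min(a, b)] → w = 0.18
R2: below=0.93 → w = 0.93
R3: ¬breezy=1−0.13=0.87, rising=0.69; OR[max(a, b)] → w = 0.87
R4: gusty=0.94, above=0.59, rising=0.69; AND[min(a, b)] → w = 0.59
R5: below=0.93, near=0.18; OR[max(a, b)] → w = 0.93
Rules with consequent 'slow': {R1, R2} → strengths 0.18, 0.93
Aggregate via t-conorm [max(a, b)]: 0.93

0.93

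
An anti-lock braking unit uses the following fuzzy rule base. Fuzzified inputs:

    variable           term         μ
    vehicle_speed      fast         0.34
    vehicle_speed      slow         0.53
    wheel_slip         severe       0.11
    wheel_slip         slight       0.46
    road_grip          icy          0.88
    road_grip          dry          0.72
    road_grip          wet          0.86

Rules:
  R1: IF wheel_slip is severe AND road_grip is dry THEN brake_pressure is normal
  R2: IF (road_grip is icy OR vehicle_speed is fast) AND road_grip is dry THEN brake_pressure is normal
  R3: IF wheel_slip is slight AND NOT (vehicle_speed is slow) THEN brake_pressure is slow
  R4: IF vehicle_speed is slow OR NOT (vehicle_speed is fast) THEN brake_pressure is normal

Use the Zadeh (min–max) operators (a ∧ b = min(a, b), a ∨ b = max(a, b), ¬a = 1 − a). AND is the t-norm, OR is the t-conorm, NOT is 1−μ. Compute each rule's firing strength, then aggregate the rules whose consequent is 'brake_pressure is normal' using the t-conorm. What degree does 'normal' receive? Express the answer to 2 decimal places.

0.72

R1: severe=0.11, dry=0.72; AND[min(a, b)] → w = 0.11
R2: (icy=0.88 OR fast=0.34) = 0.88; AND[min(a, b)] with dry=0.72 → w = 0.72
R3: slight=0.46, ¬slow=1−0.53=0.47; AND[min(a, b)] → w = 0.46
R4: slow=0.53, ¬fast=1−0.34=0.66; OR[max(a, b)] → w = 0.66
Rules with consequent 'normal': {R1, R2, R4} → strengths 0.11, 0.72, 0.66
Aggregate via t-conorm [max(a, b)]: 0.72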